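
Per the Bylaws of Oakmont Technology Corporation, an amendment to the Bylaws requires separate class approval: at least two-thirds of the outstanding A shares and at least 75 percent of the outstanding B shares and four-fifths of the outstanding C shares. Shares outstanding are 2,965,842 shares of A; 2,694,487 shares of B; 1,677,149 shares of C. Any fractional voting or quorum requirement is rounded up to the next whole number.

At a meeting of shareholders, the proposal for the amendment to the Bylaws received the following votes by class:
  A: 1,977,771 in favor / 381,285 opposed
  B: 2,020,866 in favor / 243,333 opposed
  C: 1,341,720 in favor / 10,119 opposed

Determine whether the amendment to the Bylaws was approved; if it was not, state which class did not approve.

Approved — every class gave the required vote.

A: 2/3 of 2965842 = 1977228; 1,977,228 required, 1,977,771 in favor — approved.
B: 3/4 of 2694487 = 2020865.25, rounded up to 2020866; 2,020,866 required, 2,020,866 in favor — approved.
C: 4/5 of 1677149 = 1341719.20, rounded up to 1341720; 1,341,720 required, 1,341,720 in favor — approved.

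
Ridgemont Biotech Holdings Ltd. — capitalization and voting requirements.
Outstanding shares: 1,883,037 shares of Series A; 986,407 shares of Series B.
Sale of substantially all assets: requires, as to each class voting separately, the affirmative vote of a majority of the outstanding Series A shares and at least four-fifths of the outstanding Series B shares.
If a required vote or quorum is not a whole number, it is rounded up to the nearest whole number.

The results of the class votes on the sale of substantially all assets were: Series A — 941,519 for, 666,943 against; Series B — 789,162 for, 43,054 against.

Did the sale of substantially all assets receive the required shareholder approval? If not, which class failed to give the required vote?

Series A: a majority of 1883037 is 941519; 941,519 required, 941,519 in favor — approved.
Series B: 4/5 of 986407 = 789125.60, rounded up to 789126; 789,126 required, 789,162 in favor — approved.

Approved — every class gave the required vote.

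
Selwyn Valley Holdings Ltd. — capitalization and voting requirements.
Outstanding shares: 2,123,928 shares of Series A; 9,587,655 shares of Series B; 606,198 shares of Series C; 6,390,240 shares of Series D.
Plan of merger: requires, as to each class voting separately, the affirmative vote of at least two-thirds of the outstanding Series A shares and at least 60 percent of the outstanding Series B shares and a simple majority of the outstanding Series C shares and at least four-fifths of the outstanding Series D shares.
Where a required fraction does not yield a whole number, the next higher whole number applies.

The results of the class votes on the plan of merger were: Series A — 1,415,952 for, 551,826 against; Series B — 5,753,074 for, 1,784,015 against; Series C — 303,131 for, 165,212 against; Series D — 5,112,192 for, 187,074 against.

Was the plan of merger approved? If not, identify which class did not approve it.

Series A: 2/3 of 2123928 = 1415952; 1,415,952 required, 1,415,952 in favor — approved.
Series B: 3/5 of 9587655 = 5752593; 5,752,593 required, 5,753,074 in favor — approved.
Series C: a majority of 606198 is 303100; 303,100 required, 303,131 in favor — approved.
Series D: 4/5 of 6390240 = 5112192; 5,112,192 required, 5,112,192 in favor — approved.

Approved — every class gave the required vote.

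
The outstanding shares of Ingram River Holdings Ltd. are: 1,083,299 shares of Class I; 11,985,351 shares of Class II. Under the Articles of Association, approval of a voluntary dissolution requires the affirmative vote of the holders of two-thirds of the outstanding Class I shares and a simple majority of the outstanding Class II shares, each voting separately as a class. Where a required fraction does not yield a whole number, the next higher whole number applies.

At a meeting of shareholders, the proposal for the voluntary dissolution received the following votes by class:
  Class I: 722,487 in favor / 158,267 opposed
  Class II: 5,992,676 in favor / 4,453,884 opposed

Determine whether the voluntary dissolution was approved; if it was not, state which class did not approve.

Class I: 2/3 of 1083299 = 722199.33, rounded up to 722200; 722,200 required, 722,487 in favor — approved.
Class II: a majority of 11985351 is 5992676; 5,992,676 required, 5,992,676 in favor — approved.

Approved — every class gave the required vote.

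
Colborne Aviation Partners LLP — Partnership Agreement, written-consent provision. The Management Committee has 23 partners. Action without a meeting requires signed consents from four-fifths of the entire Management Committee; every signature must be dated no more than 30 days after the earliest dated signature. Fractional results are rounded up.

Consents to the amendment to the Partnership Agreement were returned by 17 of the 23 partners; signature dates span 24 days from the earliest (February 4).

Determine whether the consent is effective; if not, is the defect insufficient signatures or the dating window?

Signatures required: four-fifths of 23 — 4/5 of 23 = 18.40, rounded up to 19, so 19 needed; 17 signed. Insufficient.
Dating window: the latest signature is 24 days after the earliest; the limit is 30 days. Within the window.

Not effective — insufficient signatures.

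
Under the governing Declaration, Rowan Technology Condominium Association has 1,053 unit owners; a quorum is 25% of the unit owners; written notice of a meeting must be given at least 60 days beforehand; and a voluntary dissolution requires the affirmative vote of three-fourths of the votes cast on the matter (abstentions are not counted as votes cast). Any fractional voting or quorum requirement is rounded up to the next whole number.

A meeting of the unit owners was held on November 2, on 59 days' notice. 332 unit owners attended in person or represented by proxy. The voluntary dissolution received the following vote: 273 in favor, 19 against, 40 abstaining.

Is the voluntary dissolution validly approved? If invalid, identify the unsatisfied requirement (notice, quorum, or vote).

Invalid — notice requirement not satisfied.

Notice: 59 days given; 60 required. Not satisfied.
Quorum: 25% of 1,053 = 263.25, rounded up to 264; 332 present. Satisfied.
Vote: requires three-fourths of the votes cast (332 − 40 abstaining = 292); 3/4 of 292 = 219, so 219 needed; 273 in favor. Satisfied.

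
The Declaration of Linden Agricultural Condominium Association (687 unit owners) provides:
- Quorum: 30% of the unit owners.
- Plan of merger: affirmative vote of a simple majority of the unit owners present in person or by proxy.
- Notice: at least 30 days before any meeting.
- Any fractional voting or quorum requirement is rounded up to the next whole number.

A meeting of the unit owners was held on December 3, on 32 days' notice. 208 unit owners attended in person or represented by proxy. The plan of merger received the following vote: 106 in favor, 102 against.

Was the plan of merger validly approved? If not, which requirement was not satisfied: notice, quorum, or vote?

Notice: 32 days given; 30 required. Satisfied.
Quorum: 30% of 687 = 206.10, rounded up to 207; 208 present. Satisfied.
Vote: requires a majority of those present (208); a majority of 208 is 105, so 105 needed; 106 in favor. Satisfied.

Valid — all requirements satisfied.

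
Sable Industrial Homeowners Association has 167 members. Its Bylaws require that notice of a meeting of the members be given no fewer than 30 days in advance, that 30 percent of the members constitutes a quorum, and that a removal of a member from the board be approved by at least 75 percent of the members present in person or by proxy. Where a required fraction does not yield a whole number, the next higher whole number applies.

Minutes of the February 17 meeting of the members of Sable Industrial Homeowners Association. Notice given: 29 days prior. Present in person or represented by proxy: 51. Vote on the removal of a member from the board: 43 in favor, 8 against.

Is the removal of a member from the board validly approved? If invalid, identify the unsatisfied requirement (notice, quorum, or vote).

Invalid — notice requirement not satisfied.

Notice: 29 days given; 30 required. Not satisfied.
Quorum: 30% of 167 = 50.10, rounded up to 51; 51 present. Satisfied.
Vote: requires three-fourths of those present (51); 3/4 of 51 = 38.25, rounded up to 39, so 39 needed; 43 in favor. Satisfied.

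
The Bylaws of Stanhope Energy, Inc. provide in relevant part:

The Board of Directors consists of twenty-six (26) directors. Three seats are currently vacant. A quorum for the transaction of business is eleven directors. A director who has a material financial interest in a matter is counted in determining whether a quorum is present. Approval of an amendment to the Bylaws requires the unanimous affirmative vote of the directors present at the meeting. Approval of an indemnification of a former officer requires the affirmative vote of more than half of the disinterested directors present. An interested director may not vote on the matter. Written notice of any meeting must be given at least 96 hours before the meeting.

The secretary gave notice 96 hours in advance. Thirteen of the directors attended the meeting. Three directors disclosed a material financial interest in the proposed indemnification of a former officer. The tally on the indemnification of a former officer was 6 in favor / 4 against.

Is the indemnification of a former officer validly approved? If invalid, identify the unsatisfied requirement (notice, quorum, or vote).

Valid — all requirements satisfied.

Notice: 96 hours given; 96 required (96 ≥ 96). Satisfied.
Quorum: 13 present (interested directors count toward quorum); quorum is 11. Satisfied.
Vote: the indemnification of a former officer requires a majority of the disinterested directors present (13 − 3 = 10). A majority of 10 is 6, so 6 affirmative votes are needed; 6 voted in favor. Satisfied.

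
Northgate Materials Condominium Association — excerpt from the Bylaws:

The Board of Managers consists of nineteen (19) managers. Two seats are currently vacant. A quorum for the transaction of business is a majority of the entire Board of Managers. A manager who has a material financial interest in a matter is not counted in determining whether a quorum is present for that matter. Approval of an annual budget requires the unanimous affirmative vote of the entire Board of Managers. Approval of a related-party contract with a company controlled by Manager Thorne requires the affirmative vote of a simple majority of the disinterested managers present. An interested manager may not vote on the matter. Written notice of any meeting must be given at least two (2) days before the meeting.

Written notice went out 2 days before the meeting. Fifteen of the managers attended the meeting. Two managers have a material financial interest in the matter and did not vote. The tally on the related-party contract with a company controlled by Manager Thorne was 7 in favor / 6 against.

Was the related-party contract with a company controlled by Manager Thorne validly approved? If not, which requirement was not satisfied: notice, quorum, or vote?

Notice: 2 days given; 2 required (2 ≥ 2). Satisfied.
Quorum: 15 present, but the 2 interested managers do not count, leaving 13. Quorum is 10. Satisfied.
Vote: the related-party contract with a company controlled by Manager Thorne requires a majority of the disinterested managers present (15 − 2 = 13). A majority of 13 is 7, so 7 affirmative votes are needed; 7 voted in favor. Satisfied.

Valid — all requirements satisfied.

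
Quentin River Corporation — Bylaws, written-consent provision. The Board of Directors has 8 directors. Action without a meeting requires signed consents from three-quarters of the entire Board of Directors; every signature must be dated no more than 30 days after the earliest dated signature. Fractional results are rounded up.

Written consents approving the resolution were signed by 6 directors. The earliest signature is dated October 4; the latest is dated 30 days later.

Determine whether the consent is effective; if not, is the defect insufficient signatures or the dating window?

Effective — both the signature and dating-window requirements are satisfied.

Signatures required: three-quarters of 8 — 3/4 of 8 = 6, so 6 needed; 6 signed. Sufficient.
Dating window: the latest signature is 30 days after the earliest; the limit is 30 days. Within the window.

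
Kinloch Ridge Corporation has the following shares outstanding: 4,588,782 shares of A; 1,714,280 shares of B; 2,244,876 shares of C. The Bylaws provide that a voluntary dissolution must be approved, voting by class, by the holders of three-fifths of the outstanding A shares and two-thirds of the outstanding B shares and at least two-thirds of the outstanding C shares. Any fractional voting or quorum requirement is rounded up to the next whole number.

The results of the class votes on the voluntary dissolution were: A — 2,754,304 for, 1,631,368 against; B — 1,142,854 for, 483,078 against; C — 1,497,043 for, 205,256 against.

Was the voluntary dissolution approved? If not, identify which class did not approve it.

A: 3/5 of 4588782 = 2753269.20, rounded up to 2753270; 2,753,270 required, 2,754,304 in favor — approved.
B: 2/3 of 1714280 = 1142853.33, rounded up to 1142854; 1,142,854 required, 1,142,854 in favor — approved.
C: 2/3 of 2244876 = 1496584; 1,496,584 required, 1,497,043 in favor — approved.

Approved — every class gave the required vote.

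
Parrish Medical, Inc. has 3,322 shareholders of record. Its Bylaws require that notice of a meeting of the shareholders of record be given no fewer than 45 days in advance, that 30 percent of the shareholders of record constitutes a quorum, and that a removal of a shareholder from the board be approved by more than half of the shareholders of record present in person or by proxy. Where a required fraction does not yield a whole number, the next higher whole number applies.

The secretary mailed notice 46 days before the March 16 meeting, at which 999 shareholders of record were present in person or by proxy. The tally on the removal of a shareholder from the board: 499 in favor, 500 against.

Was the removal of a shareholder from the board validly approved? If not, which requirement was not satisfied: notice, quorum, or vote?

Notice: 46 days given; 45 required. Satisfied.
Quorum: 30% of 3,322 = 996.60, rounded up to 997; 999 present. Satisfied.
Vote: requires a majority of those present (999); a majority of 999 is 500, so 500 needed; 499 in favor. Not satisfied.

Invalid — vote requirement not satisfied.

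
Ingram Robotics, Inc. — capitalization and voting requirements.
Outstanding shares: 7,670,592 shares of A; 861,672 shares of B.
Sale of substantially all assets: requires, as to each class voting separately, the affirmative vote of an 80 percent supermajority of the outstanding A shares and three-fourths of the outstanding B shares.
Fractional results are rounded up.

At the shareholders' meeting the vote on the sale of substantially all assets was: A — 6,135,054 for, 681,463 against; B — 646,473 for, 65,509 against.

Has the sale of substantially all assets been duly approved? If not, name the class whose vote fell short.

Not approved — the A shares did not give the required vote.

A: 4/5 of 7670592 = 6136473.60, rounded up to 6136474; 6,136,474 required, 6,135,054 in favor — not approved.
B: 3/4 of 861672 = 646254; 646,254 required, 646,473 in favor — approved.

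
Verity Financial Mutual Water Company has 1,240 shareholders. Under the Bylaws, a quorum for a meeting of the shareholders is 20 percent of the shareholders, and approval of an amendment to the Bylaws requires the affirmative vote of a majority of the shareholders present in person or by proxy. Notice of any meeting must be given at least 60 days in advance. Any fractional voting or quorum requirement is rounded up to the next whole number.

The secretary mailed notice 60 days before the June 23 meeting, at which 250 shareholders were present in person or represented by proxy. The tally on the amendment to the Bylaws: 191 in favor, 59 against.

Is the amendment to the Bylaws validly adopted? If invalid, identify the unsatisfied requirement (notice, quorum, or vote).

Valid — all requirements satisfied.

Notice: 60 days given; 60 required. Satisfied.
Quorum: 20% of 1,240 = 248; 250 present. Satisfied.
Vote: requires a majority of those present (250); a majority of 250 is 126, so 126 needed; 191 in favor. Satisfied.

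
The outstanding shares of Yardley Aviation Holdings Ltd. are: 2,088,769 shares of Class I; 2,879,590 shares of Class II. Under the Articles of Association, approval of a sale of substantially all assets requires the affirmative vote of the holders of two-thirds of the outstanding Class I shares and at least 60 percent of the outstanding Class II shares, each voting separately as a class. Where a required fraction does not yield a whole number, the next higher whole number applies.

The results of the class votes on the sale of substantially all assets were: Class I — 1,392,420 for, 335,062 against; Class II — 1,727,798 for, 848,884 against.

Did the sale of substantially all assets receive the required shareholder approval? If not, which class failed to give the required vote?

Class I: 2/3 of 2088769 = 1392512.67, rounded up to 1392513; 1,392,513 required, 1,392,420 in favor — not approved.
Class II: 3/5 of 2879590 = 1727754; 1,727,754 required, 1,727,798 in favor — approved.

Not approved — the Class I shares did not give the required vote.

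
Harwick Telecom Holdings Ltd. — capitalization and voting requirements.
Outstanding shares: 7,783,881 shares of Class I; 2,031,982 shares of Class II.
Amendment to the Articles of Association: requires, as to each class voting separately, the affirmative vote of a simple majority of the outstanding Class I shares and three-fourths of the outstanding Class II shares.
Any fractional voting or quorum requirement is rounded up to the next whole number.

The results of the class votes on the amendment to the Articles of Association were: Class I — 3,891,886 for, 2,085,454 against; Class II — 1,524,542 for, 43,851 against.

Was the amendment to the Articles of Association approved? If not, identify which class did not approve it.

Not approved — the Class I shares did not give the required vote.

Class I: a majority of 7783881 is 3891941; 3,891,941 required, 3,891,886 in favor — not approved.
Class II: 3/4 of 2031982 = 1523986.50, rounded up to 1523987; 1,523,987 required, 1,524,542 in favor — approved.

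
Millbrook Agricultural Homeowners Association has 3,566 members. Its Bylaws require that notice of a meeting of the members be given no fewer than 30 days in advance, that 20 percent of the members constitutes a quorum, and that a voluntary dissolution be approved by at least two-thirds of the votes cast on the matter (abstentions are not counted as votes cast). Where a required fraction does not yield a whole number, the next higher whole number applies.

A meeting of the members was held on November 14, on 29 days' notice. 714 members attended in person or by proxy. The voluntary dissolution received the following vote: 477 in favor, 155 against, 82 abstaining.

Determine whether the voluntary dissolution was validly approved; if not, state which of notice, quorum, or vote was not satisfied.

Notice: 29 days given; 30 required. Not satisfied.
Quorum: 20% of 3,566 = 713.20, rounded up to 714; 714 present. Satisfied.
Vote: requires two-thirds of the votes cast (714 − 82 abstaining = 632); 2/3 of 632 = 421.33, rounded up to 422, so 422 needed; 477 in favor. Satisfied.

Invalid — notice requirement not satisfied.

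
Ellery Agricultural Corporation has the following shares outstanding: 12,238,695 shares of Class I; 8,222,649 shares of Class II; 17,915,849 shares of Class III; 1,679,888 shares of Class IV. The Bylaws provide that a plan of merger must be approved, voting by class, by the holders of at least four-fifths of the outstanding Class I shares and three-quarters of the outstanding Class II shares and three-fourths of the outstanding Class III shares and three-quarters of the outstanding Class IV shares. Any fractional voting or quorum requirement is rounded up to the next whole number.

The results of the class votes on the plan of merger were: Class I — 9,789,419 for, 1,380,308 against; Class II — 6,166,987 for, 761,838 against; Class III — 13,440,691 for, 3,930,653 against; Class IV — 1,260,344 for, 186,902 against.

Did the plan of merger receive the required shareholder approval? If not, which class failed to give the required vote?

Class I: 4/5 of 12238695 = 9790956; 9,790,956 required, 9,789,419 in favor — not approved.
Class II: 3/4 of 8222649 = 6166986.75, rounded up to 6166987; 6,166,987 required, 6,166,987 in favor — approved.
Class III: 3/4 of 17915849 = 13436886.75, rounded up to 13436887; 13,436,887 required, 13,440,691 in favor — approved.
Class IV: 3/4 of 1679888 = 1259916; 1,259,916 required, 1,260,344 in favor — approved.

Not approved — the Class I shares did not give the required vote.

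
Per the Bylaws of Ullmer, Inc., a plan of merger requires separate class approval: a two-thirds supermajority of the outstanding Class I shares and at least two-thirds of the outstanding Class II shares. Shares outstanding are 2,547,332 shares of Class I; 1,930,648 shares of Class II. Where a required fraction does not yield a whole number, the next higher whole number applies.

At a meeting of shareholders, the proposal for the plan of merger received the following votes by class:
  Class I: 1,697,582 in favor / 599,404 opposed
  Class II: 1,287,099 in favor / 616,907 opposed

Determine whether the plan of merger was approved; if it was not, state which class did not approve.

Class I: 2/3 of 2547332 = 1698221.33, rounded up to 1698222; 1,698,222 required, 1,697,582 in favor — not approved.
Class II: 2/3 of 1930648 = 1287098.67, rounded up to 1287099; 1,287,099 required, 1,287,099 in favor — approved.

Not approved — the Class I shares did not give the required vote.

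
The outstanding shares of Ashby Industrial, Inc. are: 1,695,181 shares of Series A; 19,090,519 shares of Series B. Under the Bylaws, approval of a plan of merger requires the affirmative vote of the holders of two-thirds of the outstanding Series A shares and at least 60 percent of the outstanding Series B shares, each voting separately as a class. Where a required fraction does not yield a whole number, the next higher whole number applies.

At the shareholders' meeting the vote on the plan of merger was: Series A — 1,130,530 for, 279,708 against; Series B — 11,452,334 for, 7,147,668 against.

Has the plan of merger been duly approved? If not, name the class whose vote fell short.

Series A: 2/3 of 1695181 = 1130120.67, rounded up to 1130121; 1,130,121 required, 1,130,530 in favor — approved.
Series B: 3/5 of 19090519 = 11454311.40, rounded up to 11454312; 11,454,312 required, 11,452,334 in favor — not approved.

Not approved — the Series B shares did not give the required vote.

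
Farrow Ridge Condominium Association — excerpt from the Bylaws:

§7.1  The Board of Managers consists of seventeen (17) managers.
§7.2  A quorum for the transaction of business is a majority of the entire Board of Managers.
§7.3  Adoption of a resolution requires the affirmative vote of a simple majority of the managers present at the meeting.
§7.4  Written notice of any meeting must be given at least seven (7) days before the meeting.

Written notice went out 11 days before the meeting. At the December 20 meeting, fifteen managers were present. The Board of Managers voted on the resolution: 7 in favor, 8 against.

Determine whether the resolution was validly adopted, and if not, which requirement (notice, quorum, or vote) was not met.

Invalid — vote requirement not satisfied.

Notice: 11 days given; 7 required (11 ≥ 7). Satisfied.
Quorum: 15 present; quorum is 9. Satisfied.
Vote: the resolution requires a majority of the managers present (15). A majority of 15 is 8, so 8 affirmative votes are needed; 7 voted in favor. Not satisfied.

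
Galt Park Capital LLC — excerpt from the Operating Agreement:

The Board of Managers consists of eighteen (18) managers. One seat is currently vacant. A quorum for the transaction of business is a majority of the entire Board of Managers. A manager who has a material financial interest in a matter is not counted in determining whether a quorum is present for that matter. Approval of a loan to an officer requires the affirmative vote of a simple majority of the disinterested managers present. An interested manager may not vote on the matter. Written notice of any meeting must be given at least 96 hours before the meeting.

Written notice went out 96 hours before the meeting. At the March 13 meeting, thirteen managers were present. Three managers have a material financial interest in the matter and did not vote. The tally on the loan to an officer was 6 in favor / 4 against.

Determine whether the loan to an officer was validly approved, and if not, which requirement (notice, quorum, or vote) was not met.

Notice: 96 hours given; 96 required (96 ≥ 96). Satisfied.
Quorum: 13 present, but the 3 interested managers do not count, leaving 10. Quorum is 10. Satisfied.
Vote: the loan to an officer requires a majority of the disinterested managers present (13 − 3 = 10). A majority of 10 is 6, so 6 affirmative votes are needed; 6 voted in favor. Satisfied.

Valid — all requirements satisfied.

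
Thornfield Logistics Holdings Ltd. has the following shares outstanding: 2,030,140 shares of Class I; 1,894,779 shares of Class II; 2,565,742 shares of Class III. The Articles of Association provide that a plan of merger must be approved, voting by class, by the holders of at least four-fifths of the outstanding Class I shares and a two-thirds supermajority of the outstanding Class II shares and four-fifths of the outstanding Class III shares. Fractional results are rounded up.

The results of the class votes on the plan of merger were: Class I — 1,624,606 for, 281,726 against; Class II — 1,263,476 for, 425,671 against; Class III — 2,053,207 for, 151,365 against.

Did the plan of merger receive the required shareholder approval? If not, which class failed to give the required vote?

Class I: 4/5 of 2030140 = 1624112; 1,624,112 required, 1,624,606 in favor — approved.
Class II: 2/3 of 1894779 = 1263186; 1,263,186 required, 1,263,476 in favor — approved.
Class III: 4/5 of 2565742 = 2052593.60, rounded up to 2052594; 2,052,594 required, 2,053,207 in favor — approved.

Approved — every class gave the required vote.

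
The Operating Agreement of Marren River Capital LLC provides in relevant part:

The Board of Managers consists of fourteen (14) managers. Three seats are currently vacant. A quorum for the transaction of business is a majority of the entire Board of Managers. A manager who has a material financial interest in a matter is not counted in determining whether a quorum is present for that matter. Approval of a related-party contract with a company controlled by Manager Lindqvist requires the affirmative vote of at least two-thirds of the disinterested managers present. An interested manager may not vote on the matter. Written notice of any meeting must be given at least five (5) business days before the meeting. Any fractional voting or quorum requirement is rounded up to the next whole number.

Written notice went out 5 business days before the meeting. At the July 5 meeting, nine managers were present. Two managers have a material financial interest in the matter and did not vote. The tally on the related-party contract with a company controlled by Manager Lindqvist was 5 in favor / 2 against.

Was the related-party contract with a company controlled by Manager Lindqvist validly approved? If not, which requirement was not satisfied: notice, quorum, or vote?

Invalid — quorum requirement not satisfied.

Notice: 5 business days given; 5 required (5 ≥ 5). Satisfied.
Quorum: 9 present, but the 2 interested managers do not count, leaving 7. Quorum is 8. Not satisfied.
Vote: the related-party contract with a company controlled by Manager Lindqvist requires two-thirds of the disinterested managers present (9 − 2 = 7). 2/3 of 7 = 4.67, rounded up to 5, so 5 affirmative votes are needed; 5 voted in favor. Satisfied. (Moot — without a quorum no business can be validly transacted.)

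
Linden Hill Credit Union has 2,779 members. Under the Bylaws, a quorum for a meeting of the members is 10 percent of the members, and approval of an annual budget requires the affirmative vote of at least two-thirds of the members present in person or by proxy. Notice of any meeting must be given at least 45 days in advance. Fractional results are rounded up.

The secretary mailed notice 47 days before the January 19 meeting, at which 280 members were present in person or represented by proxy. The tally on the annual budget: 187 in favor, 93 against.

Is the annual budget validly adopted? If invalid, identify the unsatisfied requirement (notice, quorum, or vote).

Notice: 47 days given; 45 required. Satisfied.
Quorum: 10% of 2,779 = 277.90, rounded up to 278; 280 present. Satisfied.
Vote: requires two-thirds of those present (280); 2/3 of 280 = 186.67, rounded up to 187, so 187 needed; 187 in favor. Satisfied.

Valid — all requirements satisfied.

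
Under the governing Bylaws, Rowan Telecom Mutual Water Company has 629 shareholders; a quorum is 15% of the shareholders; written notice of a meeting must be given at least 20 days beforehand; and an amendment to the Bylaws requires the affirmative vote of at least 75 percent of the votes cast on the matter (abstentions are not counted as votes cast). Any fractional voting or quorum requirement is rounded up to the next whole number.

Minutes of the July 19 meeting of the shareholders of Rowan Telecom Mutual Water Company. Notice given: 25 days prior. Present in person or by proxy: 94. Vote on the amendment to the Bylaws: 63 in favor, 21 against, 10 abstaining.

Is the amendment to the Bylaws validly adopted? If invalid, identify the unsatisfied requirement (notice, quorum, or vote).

Notice: 25 days given; 20 required. Satisfied.
Quorum: 15% of 629 = 94.35, rounded up to 95; 94 present. Not satisfied.
Vote: requires three-fourths of the votes cast (94 − 10 abstaining = 84); 3/4 of 84 = 63, so 63 needed; 63 in favor. Satisfied.

Invalid — quorum requirement not satisfied.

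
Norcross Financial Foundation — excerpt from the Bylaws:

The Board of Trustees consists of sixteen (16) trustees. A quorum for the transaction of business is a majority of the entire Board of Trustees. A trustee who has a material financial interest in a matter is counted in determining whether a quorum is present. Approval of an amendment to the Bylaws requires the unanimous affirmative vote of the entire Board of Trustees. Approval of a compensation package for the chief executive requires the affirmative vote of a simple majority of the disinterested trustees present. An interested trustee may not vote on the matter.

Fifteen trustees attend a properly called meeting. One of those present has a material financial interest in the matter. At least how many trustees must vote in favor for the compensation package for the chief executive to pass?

8

The compensation package for the chief executive requires a majority of the disinterested trustees present (15 − 1 = 14).
A majority of 14 is 8.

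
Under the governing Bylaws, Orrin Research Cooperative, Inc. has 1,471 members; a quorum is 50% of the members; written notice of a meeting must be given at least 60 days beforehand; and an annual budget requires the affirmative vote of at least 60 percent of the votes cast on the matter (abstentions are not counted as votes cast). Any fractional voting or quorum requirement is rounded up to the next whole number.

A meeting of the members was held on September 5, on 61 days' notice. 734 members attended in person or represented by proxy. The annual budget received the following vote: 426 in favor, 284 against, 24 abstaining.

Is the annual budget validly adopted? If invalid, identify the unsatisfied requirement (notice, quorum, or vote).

Invalid — quorum requirement not satisfied.

Notice: 61 days given; 60 required. Satisfied.
Quorum: 50% of 1,471 = 735.50, rounded up to 736; 734 present. Not satisfied.
Vote: requires three-fifths of the votes cast (734 − 24 abstaining = 710); 3/5 of 710 = 426, so 426 needed; 426 in favor. Satisfied.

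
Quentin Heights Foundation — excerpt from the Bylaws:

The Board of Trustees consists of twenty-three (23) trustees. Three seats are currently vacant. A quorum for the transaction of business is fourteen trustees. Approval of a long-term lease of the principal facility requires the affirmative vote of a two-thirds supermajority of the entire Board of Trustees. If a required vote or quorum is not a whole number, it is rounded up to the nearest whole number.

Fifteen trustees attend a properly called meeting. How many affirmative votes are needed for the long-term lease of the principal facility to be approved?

The long-term lease of the principal facility requires two-thirds of the entire Board of Trustees (23).
2/3 of 23 = 15.33, rounded up to 16.
(Only 15 can vote, so the long-term lease of the principal facility cannot pass at this meeting, but the required vote is still 16.)

16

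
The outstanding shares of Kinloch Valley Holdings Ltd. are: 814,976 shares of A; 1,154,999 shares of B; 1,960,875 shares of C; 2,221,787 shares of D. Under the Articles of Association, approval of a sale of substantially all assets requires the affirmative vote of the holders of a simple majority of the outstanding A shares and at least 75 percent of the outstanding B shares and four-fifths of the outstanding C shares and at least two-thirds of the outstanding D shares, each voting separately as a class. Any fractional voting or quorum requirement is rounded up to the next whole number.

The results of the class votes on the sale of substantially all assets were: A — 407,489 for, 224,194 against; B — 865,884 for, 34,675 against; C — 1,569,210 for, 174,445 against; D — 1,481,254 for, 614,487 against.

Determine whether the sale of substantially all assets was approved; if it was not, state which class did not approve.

A: a majority of 814976 is 407489; 407,489 required, 407,489 in favor — approved.
B: 3/4 of 1154999 = 866249.25, rounded up to 866250; 866,250 required, 865,884 in favor — not approved.
C: 4/5 of 1960875 = 1568700; 1,568,700 required, 1,569,210 in favor — approved.
D: 2/3 of 2221787 = 1481191.33, rounded up to 1481192; 1,481,192 required, 1,481,254 in favor — approved.

Not approved — the B shares did not give the required vote.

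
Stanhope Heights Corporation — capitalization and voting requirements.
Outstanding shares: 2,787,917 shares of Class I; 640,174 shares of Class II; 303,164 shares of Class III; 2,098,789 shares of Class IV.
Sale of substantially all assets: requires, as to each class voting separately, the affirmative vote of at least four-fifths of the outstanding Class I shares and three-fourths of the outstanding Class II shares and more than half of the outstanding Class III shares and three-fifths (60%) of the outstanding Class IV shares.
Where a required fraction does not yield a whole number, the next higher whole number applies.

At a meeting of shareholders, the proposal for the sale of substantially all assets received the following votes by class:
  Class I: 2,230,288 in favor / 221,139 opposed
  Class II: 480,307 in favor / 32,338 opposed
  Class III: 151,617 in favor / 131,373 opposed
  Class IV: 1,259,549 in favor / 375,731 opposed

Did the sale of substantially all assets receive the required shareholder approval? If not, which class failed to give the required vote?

Class I: 4/5 of 2787917 = 2230333.60, rounded up to 2230334; 2,230,334 required, 2,230,288 in favor — not approved.
Class II: 3/4 of 640174 = 480130.50, rounded up to 480131; 480,131 required, 480,307 in favor — approved.
Class III: a majority of 303164 is 151583; 151,583 required, 151,617 in favor — approved.
Class IV: 3/5 of 2098789 = 1259273.40, rounded up to 1259274; 1,259,274 required, 1,259,549 in favor — approved.

Not approved — the Class I shares did not give the required vote.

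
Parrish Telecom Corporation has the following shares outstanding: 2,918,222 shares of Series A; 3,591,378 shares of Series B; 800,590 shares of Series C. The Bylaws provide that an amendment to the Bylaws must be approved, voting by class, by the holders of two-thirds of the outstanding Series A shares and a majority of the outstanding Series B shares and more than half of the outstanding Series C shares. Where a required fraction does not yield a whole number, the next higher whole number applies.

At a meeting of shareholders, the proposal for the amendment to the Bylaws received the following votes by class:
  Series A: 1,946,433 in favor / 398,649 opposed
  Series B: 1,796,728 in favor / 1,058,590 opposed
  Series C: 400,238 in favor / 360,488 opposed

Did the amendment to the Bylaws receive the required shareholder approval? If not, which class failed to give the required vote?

Not approved — the Series C shares did not give the required vote.

Series A: 2/3 of 2918222 = 1945481.33, rounded up to 1945482; 1,945,482 required, 1,946,433 in favor — approved.
Series B: a majority of 3591378 is 1795690; 1,795,690 required, 1,796,728 in favor — approved.
Series C: a majority of 800590 is 400296; 400,296 required, 400,238 in favor — not approved.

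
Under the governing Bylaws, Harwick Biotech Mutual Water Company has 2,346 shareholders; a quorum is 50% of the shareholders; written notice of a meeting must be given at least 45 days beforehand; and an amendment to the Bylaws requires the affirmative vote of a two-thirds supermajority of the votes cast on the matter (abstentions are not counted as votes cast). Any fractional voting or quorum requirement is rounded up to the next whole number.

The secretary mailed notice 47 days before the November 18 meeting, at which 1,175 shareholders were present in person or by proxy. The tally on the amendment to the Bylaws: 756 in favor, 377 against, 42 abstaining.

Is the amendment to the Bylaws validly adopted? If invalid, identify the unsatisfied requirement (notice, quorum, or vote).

Notice: 47 days given; 45 required. Satisfied.
Quorum: 50% of 2,346 = 1,173; 1,175 present. Satisfied.
Vote: requires two-thirds of the votes cast (1,175 − 42 abstaining = 1,133); 2/3 of 1133 = 755.33, rounded up to 756, so 756 needed; 756 in favor. Satisfied.

Valid — all requirements satisfied.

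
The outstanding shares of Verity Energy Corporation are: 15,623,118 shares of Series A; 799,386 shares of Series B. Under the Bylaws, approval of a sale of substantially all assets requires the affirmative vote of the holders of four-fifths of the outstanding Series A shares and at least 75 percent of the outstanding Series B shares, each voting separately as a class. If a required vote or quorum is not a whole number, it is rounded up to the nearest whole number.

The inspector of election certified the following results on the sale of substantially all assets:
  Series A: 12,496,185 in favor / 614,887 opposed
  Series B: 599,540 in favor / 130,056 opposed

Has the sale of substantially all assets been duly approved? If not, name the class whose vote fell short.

Not approved — the Series A shares did not give the required vote.

Series A: 4/5 of 15623118 = 12498494.40, rounded up to 12498495; 12,498,495 required, 12,496,185 in favor — not approved.
Series B: 3/4 of 799386 = 599539.50, rounded up to 599540; 599,540 required, 599,540 in favor — approved.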